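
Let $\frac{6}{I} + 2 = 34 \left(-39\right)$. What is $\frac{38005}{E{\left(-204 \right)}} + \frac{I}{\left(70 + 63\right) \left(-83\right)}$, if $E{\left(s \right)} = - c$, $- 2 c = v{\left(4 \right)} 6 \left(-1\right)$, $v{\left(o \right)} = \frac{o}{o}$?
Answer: $- \frac{278572697471}{21989688} \approx -12668.0$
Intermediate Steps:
$v{\left(o \right)} = 1$
$I = - \frac{3}{664}$ ($I = \frac{6}{-2 + 34 \left(-39\right)} = \frac{6}{-2 - 1326} = \frac{6}{-1328} = 6 \left(- \frac{1}{1328}\right) = - \frac{3}{664} \approx -0.0045181$)
$c = 3$ ($c = - \frac{1 \cdot 6 \left(-1\right)}{2} = - \frac{6 \left(-1\right)}{2} = \left(- \frac{1}{2}\right) \left(-6\right) = 3$)
$E{\left(s \right)} = -3$ ($E{\left(s \right)} = \left(-1\right) 3 = -3$)
$\frac{38005}{E{\left(-204 \right)}} + \frac{I}{\left(70 + 63\right) \left(-83\right)} = \frac{38005}{-3} - \frac{3}{664 \left(70 + 63\right) \left(-83\right)} = 38005 \left(- \frac{1}{3}\right) - \frac{3}{664 \cdot 133 \left(-83\right)} = - \frac{38005}{3} - \frac{3}{664 \left(-11039\right)} = - \frac{38005}{3} - - \frac{3}{7329896} = - \frac{38005}{3} + \frac{3}{7329896} = - \frac{278572697471}{21989688}$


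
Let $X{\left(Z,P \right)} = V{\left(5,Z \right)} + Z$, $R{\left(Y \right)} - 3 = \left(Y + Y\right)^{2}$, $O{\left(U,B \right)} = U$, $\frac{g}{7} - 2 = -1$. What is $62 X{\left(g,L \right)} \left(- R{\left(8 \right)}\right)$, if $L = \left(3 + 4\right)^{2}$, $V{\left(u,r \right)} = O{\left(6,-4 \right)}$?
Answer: $-208754$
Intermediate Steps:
$g = 7$ ($g = 14 + 7 \left(-1\right) = 14 - 7 = 7$)
$R{\left(Y \right)} = 3 + 4 Y^{2}$ ($R{\left(Y \right)} = 3 + \left(Y + Y\right)^{2} = 3 + \left(2 Y\right)^{2} = 3 + 4 Y^{2}$)
$V{\left(u,r \right)} = 6$
$L = 49$ ($L = 7^{2} = 49$)
$X{\left(Z,P \right)} = 6 + Z$
$62 X{\left(g,L \right)} \left(- R{\left(8 \right)}\right) = 62 \left(6 + 7\right) \left(- (3 + 4 \cdot 8^{2})\right) = 62 \cdot 13 \left(- (3 + 4 \cdot 64)\right) = 806 \left(- (3 + 256)\right) = 806 \left(\left(-1\right) 259\right) = 806 \left(-259\right) = -208754$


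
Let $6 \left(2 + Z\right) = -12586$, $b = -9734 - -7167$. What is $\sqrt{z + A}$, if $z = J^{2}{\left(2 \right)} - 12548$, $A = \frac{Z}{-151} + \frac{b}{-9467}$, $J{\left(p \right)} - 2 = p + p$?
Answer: $\frac{2 i \sqrt{57463961624366007}}{4288551} \approx 111.79 i$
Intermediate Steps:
$b = -2567$ ($b = -9734 + 7167 = -2567$)
$Z = - \frac{6299}{3}$ ($Z = -2 + \frac{1}{6} \left(-12586\right) = -2 - \frac{6293}{3} = - \frac{6299}{3} \approx -2099.7$)
$J{\left(p \right)} = 2 + 2 p$ ($J{\left(p \right)} = 2 + \left(p + p\right) = 2 + 2 p$)
$A = \frac{60795484}{4288551}$ ($A = - \frac{6299}{3 \left(-151\right)} - \frac{2567}{-9467} = \left(- \frac{6299}{3}\right) \left(- \frac{1}{151}\right) - - \frac{2567}{9467} = \frac{6299}{453} + \frac{2567}{9467} = \frac{60795484}{4288551} \approx 14.176$)
$z = -12512$ ($z = \left(2 + 2 \cdot 2\right)^{2} - 12548 = \left(2 + 4\right)^{2} - 12548 = 6^{2} - 12548 = 36 - 12548 = -12512$)
$\sqrt{z + A} = \sqrt{-12512 + \frac{60795484}{4288551}} = \sqrt{- \frac{53597554628}{4288551}} = \frac{2 i \sqrt{57463961624366007}}{4288551}$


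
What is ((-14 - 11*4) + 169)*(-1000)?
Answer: -111000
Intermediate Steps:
((-14 - 11*4) + 169)*(-1000) = ((-14 - 44) + 169)*(-1000) = (-58 + 169)*(-1000) = 111*(-1000) = -111000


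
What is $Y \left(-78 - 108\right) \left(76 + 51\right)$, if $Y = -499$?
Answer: $11787378$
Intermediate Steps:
$Y \left(-78 - 108\right) \left(76 + 51\right) = - 499 \left(-78 - 108\right) \left(76 + 51\right) = - 499 \left(\left(-186\right) 127\right) = \left(-499\right) \left(-23622\right) = 11787378$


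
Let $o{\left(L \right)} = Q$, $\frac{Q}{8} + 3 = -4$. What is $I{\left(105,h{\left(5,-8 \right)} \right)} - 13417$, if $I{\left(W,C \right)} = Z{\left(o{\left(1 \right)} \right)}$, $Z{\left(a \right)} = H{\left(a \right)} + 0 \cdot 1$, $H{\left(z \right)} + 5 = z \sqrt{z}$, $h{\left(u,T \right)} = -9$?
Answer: $-13422 - 112 i \sqrt{14} \approx -13422.0 - 419.07 i$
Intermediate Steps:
$Q = -56$ ($Q = -24 + 8 \left(-4\right) = -24 - 32 = -56$)
$H{\left(z \right)} = -5 + z^{\frac{3}{2}}$ ($H{\left(z \right)} = -5 + z \sqrt{z} = -5 + z^{\frac{3}{2}}$)
$o{\left(L \right)} = -56$
$Z{\left(a \right)} = -5 + a^{\frac{3}{2}}$ ($Z{\left(a \right)} = \left(-5 + a^{\frac{3}{2}}\right) + 0 \cdot 1 = \left(-5 + a^{\frac{3}{2}}\right) + 0 = -5 + a^{\frac{3}{2}}$)
$I{\left(W,C \right)} = -5 - 112 i \sqrt{14}$ ($I{\left(W,C \right)} = -5 + \left(-56\right)^{\frac{3}{2}} = -5 - 112 i \sqrt{14}$)
$I{\left(105,h{\left(5,-8 \right)} \right)} - 13417 = \left(-5 - 112 i \sqrt{14}\right) - 13417 = -13422 - 112 i \sqrt{14}$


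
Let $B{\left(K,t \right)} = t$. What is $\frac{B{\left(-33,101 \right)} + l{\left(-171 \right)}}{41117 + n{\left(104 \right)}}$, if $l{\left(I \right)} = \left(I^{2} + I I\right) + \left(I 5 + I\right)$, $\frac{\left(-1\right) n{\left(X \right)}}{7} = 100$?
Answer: $\frac{57557}{40417} \approx 1.4241$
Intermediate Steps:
$n{\left(X \right)} = -700$ ($n{\left(X \right)} = \left(-7\right) 100 = -700$)
$l{\left(I \right)} = 2 I^{2} + 6 I$ ($l{\left(I \right)} = \left(I^{2} + I^{2}\right) + \left(5 I + I\right) = 2 I^{2} + 6 I$)
$\frac{B{\left(-33,101 \right)} + l{\left(-171 \right)}}{41117 + n{\left(104 \right)}} = \frac{101 + 2 \left(-171\right) \left(3 - 171\right)}{41117 - 700} = \frac{101 + 2 \left(-171\right) \left(-168\right)}{40417} = \left(101 + 57456\right) \frac{1}{40417} = 57557 \cdot \frac{1}{40417} = \frac{57557}{40417}$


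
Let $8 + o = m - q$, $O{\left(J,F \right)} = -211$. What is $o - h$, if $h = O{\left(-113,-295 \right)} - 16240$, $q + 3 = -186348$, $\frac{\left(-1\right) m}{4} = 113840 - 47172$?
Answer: $-63878$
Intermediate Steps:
$m = -266672$ ($m = - 4 \left(113840 - 47172\right) = \left(-4\right) 66668 = -266672$)
$q = -186351$ ($q = -3 - 186348 = -186351$)
$h = -16451$ ($h = -211 - 16240 = -16451$)
$o = -80329$ ($o = -8 - 80321 = -80329$)
$o - h = -80329 - -16451 = -80329 + 16451 = -63878$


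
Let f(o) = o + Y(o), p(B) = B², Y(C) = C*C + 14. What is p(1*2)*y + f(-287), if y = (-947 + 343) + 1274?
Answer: 84776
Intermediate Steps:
Y(C) = 14 + C² (Y(C) = C² + 14 = 14 + C²)
y = 670 (y = -604 + 1274 = 670)
f(o) = 14 + o + o² (f(o) = o + (14 + o²) = 14 + o + o²)
p(1*2)*y + f(-287) = (1*2)²*670 + (14 - 287 + (-287)²) = 2²*670 + (14 - 287 + 82369) = 4*670 + 82096 = 2680 + 82096 = 84776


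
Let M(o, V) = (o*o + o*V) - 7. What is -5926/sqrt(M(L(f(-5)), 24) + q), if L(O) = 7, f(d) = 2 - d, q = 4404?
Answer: -2963*sqrt(4614)/2307 ≈ -87.241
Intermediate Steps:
M(o, V) = -7 + o**2 + V*o (M(o, V) = (o**2 + V*o) - 7 = -7 + o**2 + V*o)
-5926/sqrt(M(L(f(-5)), 24) + q) = -5926/sqrt((-7 + 7**2 + 24*7) + 4404) = -5926/sqrt((-7 + 49 + 168) + 4404) = -5926/sqrt(210 + 4404) = -5926*sqrt(4614)/4614 = -2963*sqrt(4614)/2307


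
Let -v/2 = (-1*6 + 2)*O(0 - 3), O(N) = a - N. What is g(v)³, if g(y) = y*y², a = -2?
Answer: 134217728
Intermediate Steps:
O(N) = -2 - N
v = 8 (v = -2*(-1*6 + 2)*(-2 - (0 - 3)) = -2*(-6 + 2)*(-2 - 1*(-3)) = -(-8)*(-2 + 3) = -(-8) = -2*(-4) = 8)
g(y) = y³
g(v)³ = (8³)³ = 512³ = 134217728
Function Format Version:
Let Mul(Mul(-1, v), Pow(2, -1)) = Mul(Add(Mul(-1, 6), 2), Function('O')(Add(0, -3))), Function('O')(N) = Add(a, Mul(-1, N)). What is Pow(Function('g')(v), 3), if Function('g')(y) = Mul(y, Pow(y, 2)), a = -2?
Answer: 134217728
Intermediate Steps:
Function('O')(N) = Add(-2, Mul(-1, N))
v = 8 (v = Mul(-2, Mul(Add(Mul(-1, 6), 2), Add(-2, Mul(-1, Add(0, -3))))) = Mul(-2, Mul(Add(-6, 2), Add(-2, Mul(-1, -3)))) = Mul(-2, Mul(-4, Add(-2, 3))) = Mul(-2, Mul(-4, 1)) = Mul(-2, -4) = 8)
Function('g')(y) = Pow(y, 3)
Pow(Function('g')(v), 3) = Pow(Pow(8, 3), 3) = Pow(512, 3) = 134217728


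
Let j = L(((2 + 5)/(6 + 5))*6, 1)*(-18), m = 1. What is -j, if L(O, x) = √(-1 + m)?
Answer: 0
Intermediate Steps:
L(O, x) = 0 (L(O, x) = √(-1 + 1) = √0 = 0)
j = 0 (j = 0*(-18) = 0)
-j = -1*0 = 0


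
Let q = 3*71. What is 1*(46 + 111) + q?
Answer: 370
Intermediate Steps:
q = 213
1*(46 + 111) + q = 1*(46 + 111) + 213 = 1*157 + 213 = 157 + 213 = 370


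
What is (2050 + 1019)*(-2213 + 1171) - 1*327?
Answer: -3198225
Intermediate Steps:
(2050 + 1019)*(-2213 + 1171) - 1*327 = 3069*(-1042) - 327 = -3197898 - 327 = -3198225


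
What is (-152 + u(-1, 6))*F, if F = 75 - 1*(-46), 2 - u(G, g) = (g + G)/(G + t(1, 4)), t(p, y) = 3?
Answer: -36905/2 ≈ -18453.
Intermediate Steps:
u(G, g) = 2 - (G + g)/(3 + G) (u(G, g) = 2 - (g + G)/(G + 3) = 2 - (G + g)/(3 + G))
F = 121 (F = 75 + 46 = 121)
(-152 + u(-1, 6))*F = (-152 + (6 - 1 - 1*6)/(3 - 1))*121 = (-152 + (6 - 1 - 6)/2)*121 = (-152 + (½)*(-1))*121 = (-152 - ½)*121 = -305/2*121 = -36905/2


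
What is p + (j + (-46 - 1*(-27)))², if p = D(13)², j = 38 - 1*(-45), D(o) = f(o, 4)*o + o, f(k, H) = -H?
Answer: 5617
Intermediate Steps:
D(o) = -3*o (D(o) = (-1*4)*o + o = -4*o + o = -3*o)
j = 83 (j = 38 + 45 = 83)
p = 1521 (p = (-3*13)² = (-39)² = 1521)
p + (j + (-46 - 1*(-27)))² = 1521 + (83 + (-46 - 1*(-27)))² = 1521 + (83 + (-46 + 27))² = 1521 + (83 - 19)² = 1521 + 64² = 1521 + 4096 = 5617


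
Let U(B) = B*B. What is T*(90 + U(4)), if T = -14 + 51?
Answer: 3922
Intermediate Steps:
U(B) = B²
T = 37
T*(90 + U(4)) = 37*(90 + 4²) = 37*(90 + 16) = 37*106 = 3922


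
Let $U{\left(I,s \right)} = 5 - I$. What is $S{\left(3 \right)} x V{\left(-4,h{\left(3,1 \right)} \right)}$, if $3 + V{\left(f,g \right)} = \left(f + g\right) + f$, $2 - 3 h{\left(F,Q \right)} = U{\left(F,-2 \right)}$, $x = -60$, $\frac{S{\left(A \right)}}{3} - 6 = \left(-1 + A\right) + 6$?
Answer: $27720$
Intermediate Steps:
$S{\left(A \right)} = 33 + 3 A$ ($S{\left(A \right)} = 18 + 3 \left(\left(-1 + A\right) + 6\right) = 18 + 3 \left(5 + A\right) = 18 + \left(15 + 3 A\right) = 33 + 3 A$)
$h{\left(F,Q \right)} = -1 + \frac{F}{3}$ ($h{\left(F,Q \right)} = \frac{2}{3} - \frac{5 - F}{3} = \frac{2}{3} + \left(- \frac{5}{3} + \frac{F}{3}\right) = -1 + \frac{F}{3}$)
$V{\left(f,g \right)} = -3 + g + 2 f$ ($V{\left(f,g \right)} = -3 + \left(\left(f + g\right) + f\right) = -3 + \left(g + 2 f\right) = -3 + g + 2 f$)
$S{\left(3 \right)} x V{\left(-4,h{\left(3,1 \right)} \right)} = \left(33 + 3 \cdot 3\right) \left(-60\right) \left(-3 + \left(-1 + \frac{1}{3} \cdot 3\right) + 2 \left(-4\right)\right) = \left(33 + 9\right) \left(-60\right) \left(-3 + \left(-1 + 1\right) - 8\right) = 42 \left(-60\right) \left(-3 + 0 - 8\right) = \left(-2520\right) \left(-11\right) = 27720$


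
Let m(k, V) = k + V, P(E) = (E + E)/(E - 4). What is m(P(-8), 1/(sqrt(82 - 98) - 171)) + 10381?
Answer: 911267266/87771 - 4*I/29257 ≈ 10382.0 - 0.00013672*I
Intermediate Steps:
P(E) = 2*E/(-4 + E) (P(E) = (2*E)/(-4 + E) = 2*E/(-4 + E))
m(k, V) = V + k
m(P(-8), 1/(sqrt(82 - 98) - 171)) + 10381 = (1/(sqrt(82 - 98) - 171) + 2*(-8)/(-4 - 8)) + 10381 = (1/(sqrt(-16) - 171) + 2*(-8)/(-12)) + 10381 = (1/(4*I - 171) + 2*(-8)*(-1/12)) + 10381 = (1/(-171 + 4*I) + 4/3) + 10381 = ((-171 - 4*I)/29257 + 4/3) + 10381 = (4/3 + (-171 - 4*I)/29257) + 10381 = 31147/3 + (-171 - 4*I)/29257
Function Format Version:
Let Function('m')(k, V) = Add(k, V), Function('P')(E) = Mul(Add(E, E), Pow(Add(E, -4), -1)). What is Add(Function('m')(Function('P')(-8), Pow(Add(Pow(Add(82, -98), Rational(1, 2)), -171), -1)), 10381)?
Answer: Add(Rational(911267266, 87771), Mul(Rational(-4, 29257), I)) ≈ Add(10382., Mul(-0.00013672, I))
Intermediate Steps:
Function('P')(E) = Mul(2, E, Pow(Add(-4, E), -1)) (Function('P')(E) = Mul(Mul(2, E), Pow(Add(-4, E), -1)) = Mul(2, E, Pow(Add(-4, E), -1)))
Function('m')(k, V) = Add(V, k)
Add(Function('m')(Function('P')(-8), Pow(Add(Pow(Add(82, -98), Rational(1, 2)), -171), -1)), 10381) = Add(Add(Pow(Add(Pow(Add(82, -98), Rational(1, 2)), -171), -1), Mul(2, -8, Pow(Add(-4, -8), -1))), 10381) = Add(Add(Pow(Add(Pow(-16, Rational(1, 2)), -171), -1), Mul(2, -8, Pow(-12, -1))), 10381) = Add(Add(Pow(Add(Mul(4, I), -171), -1), Mul(2, -8, Rational(-1, 12))), 10381) = Add(Add(Pow(Add(-171, Mul(4, I)), -1), Rational(4, 3)), 10381) = Add(Add(Mul(Rational(1, 29257), Add(-171, Mul(-4, I))), Rational(4, 3)), 10381) = Add(Add(Rational(4, 3), Mul(Rational(1, 29257), Add(-171, Mul(-4, I)))), 10381) = Add(Rational(31147, 3), Mul(Rational(1, 29257), Add(-171, Mul(-4, I))))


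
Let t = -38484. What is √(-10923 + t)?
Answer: I*√49407 ≈ 222.28*I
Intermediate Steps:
√(-10923 + t) = √(-10923 - 38484) = √(-49407) = I*√49407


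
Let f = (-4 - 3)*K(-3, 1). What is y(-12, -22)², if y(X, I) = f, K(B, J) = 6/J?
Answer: 1764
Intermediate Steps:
f = -42 (f = (-4 - 3)*(6/1) = -42 ≈ -42.000)
y(X, I) = -42
y(-12, -22)² = (-42)² = 1764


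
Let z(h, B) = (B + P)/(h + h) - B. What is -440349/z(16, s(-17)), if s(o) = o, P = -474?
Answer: -14091168/53 ≈ -2.6587e+5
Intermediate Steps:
z(h, B) = -B + (-474 + B)/(2*h) (z(h, B) = (B - 474)/(h + h) - B = (-474 + B)/((2*h)) - B = (-474 + B)*(1/(2*h)) - B = (-474 + B)/(2*h) - B = -B + (-474 + B)/(2*h))
-440349/z(16, s(-17)) = -440349*16/(-237 + (½)*(-17) - 1*(-17)*16) = -440349*16/(-237 - 17/2 + 272) = -440349/((1/16)*(53/2)) = -440349/53/32 = -440349*32/53 = -14091168/53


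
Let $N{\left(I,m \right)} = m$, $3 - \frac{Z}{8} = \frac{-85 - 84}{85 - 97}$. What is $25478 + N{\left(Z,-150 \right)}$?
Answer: $25328$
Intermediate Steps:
$Z = - \frac{266}{3}$ ($Z = 24 - 8 \frac{-85 - 84}{85 - 97} = 24 - 8 \left(- \frac{169}{-12}\right) = 24 - 8 \left(\left(-169\right) \left(- \frac{1}{12}\right)\right) = 24 - \frac{338}{3} = - \frac{266}{3} \approx -88.667$)
$25478 + N{\left(Z,-150 \right)} = 25478 - 150 = 25328$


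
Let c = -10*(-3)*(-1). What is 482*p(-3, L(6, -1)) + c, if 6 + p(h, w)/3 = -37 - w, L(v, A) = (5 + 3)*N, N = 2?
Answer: -85344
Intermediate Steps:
c = -30 (c = 30*(-1) = -30)
L(v, A) = 16 (L(v, A) = (5 + 3)*2 = 8*2 = 16)
p(h, w) = -129 - 3*w (p(h, w) = -18 + 3*(-37 - w) = -18 + (-111 - 3*w) = -129 - 3*w)
482*p(-3, L(6, -1)) + c = 482*(-129 - 3*16) - 30 = 482*(-129 - 48) - 30 = 482*(-177) - 30 = -85314 - 30 = -85344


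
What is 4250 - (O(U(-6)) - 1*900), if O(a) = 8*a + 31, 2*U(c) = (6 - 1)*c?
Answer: 5239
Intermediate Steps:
U(c) = 5*c/2 (U(c) = ((6 - 1)*c)/2 = (5*c)/2 = 5*c/2)
O(a) = 31 + 8*a
4250 - (O(U(-6)) - 1*900) = 4250 - ((31 + 8*((5/2)*(-6))) - 1*900) = 4250 - ((31 + 8*(-15)) - 900) = 4250 - ((31 - 120) - 900) = 4250 - (-89 - 900) = 4250 - 1*(-989) = 4250 + 989 = 5239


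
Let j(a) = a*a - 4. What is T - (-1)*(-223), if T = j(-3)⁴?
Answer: 402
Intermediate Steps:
j(a) = -4 + a² (j(a) = a² - 4 = -4 + a²)
T = 625 (T = (-4 + (-3)²)⁴ = (-4 + 9)⁴ = 5⁴ = 625)
T - (-1)*(-223) = 625 - (-1)*(-223) = 625 - 1*223 = 625 - 223 = 402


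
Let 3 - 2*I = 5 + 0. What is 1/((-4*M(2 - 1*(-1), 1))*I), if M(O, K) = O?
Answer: 1/12 ≈ 0.083333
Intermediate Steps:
I = -1 (I = 3/2 - (5 + 0)/2 = 3/2 - 1/2*5 = 3/2 - 5/2 = -1)
1/((-4*M(2 - 1*(-1), 1))*I) = 1/(-4*(2 - 1*(-1))*(-1)) = 1/(-4*(2 + 1)*(-1)) = 1/(-4*3*(-1)) = 1/(-12*(-1)) = 1/12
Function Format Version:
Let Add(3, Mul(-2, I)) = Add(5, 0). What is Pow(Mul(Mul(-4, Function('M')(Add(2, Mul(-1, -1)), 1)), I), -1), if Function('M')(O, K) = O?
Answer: Rational(1, 12) ≈ 0.083333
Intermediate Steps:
I = -1 (I = Add(Rational(3, 2), Mul(Rational(-1, 2), Add(5, 0))) = Add(Rational(3, 2), Mul(Rational(-1, 2), 5)) = Add(Rational(3, 2), Rational(-5, 2)) = -1)
Pow(Mul(Mul(-4, Function('M')(Add(2, Mul(-1, -1)), 1)), I), -1) = Pow(Mul(Mul(-4, Add(2, Mul(-1, -1))), -1), -1) = Pow(Mul(Mul(-4, Add(2, 1)), -1), -1) = Pow(Mul(Mul(-4, 3), -1), -1) = Pow(Mul(-12, -1), -1) = Pow(12, -1) = Rational(1, 12)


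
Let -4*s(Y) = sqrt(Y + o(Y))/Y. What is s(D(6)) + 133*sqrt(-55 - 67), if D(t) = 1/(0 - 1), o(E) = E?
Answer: I*(sqrt(2) + 532*sqrt(122))/4 ≈ 1469.4*I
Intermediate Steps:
D(t) = -1 (D(t) = 1/(-1) = -1)
s(Y) = -sqrt(2)/(4*sqrt(Y)) (s(Y) = -sqrt(Y + Y)/(4*Y) = -sqrt(2*Y)/(4*Y) = -sqrt(2)*sqrt(Y)/(4*Y) = -sqrt(2)/(4*sqrt(Y)))
s(D(6)) + 133*sqrt(-55 - 67) = -sqrt(2)/(4*sqrt(-1)) + 133*sqrt(-55 - 67) = -sqrt(2)*(-I)/4 + 133*sqrt(-122) = I*sqrt(2)/4 + 133*(I*sqrt(122)) = I*sqrt(2)/4 + 133*I*sqrt(122) = 133*I*sqrt(122) + I*sqrt(2)/4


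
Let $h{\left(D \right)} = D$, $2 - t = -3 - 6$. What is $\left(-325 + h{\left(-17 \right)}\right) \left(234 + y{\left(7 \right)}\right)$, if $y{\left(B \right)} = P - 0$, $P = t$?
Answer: $-83790$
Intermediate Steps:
$t = 11$ ($t = 2 - \left(-3 - 6\right) = 2 - -9 = 2 + 9 = 11$)
$P = 11$
$y{\left(B \right)} = 11$ ($y{\left(B \right)} = 11 - 0 = 11 + 0 = 11$)
$\left(-325 + h{\left(-17 \right)}\right) \left(234 + y{\left(7 \right)}\right) = \left(-325 - 17\right) \left(234 + 11\right) = \left(-342\right) 245 = -83790$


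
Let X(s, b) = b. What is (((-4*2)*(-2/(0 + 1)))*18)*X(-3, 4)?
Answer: 1152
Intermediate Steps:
(((-4*2)*(-2/(0 + 1)))*18)*X(-3, 4) = (((-4*2)*(-2/(0 + 1)))*18)*4 = (-(-16)/1*18)*4 = (-(-16)*18)*4 = (-8*(-2)*18)*4 = (16*18)*4 = 288*4 = 1152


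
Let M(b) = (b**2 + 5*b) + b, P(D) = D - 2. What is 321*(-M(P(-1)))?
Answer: 2889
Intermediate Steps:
P(D) = -2 + D
M(b) = b**2 + 6*b
321*(-M(P(-1))) = 321*(-(-2 - 1)*(6 + (-2 - 1))) = 321*(-(-3)*(6 - 3)) = 321*(-(-3)*3) = 321*(-1*(-9)) = 321*9 = 2889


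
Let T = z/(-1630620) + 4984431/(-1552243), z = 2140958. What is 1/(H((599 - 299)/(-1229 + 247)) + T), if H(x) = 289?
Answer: 1265559240330/360021120482363 ≈ 0.0035152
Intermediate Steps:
T = -5725499973007/1265559240330 (T = 2140958/(-1630620) + 4984431/(-1552243) = 2140958*(-1/1630620) + 4984431*(-1/1552243) = -1070479/815310 - 4984431/1552243 = -5725499973007/1265559240330 ≈ -4.5241)
1/(H((599 - 299)/(-1229 + 247)) + T) = 1/(289 - 5725499973007/1265559240330) = 1/(360021120482363/1265559240330) = 1265559240330/360021120482363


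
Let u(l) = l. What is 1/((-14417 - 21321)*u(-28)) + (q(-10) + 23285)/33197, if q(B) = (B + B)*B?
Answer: 23500627237/33219042808 ≈ 0.70744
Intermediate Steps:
q(B) = 2*B² (q(B) = (2*B)*B = 2*B²)
1/((-14417 - 21321)*u(-28)) + (q(-10) + 23285)/33197 = 1/(-14417 - 21321*(-28)) + (2*(-10)² + 23285)/33197 = -1/28/(-35738) + (2*100 + 23285)*(1/33197) = -1/35738*(-1/28) + (200 + 23285)*(1/33197) = 1/1000664 + 23485*(1/33197) = 1/1000664 + 23485/33197 = 23500627237/33219042808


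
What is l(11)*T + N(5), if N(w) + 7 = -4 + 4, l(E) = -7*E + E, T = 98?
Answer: -6475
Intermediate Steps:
l(E) = -6*E
N(w) = -7 (N(w) = -7 + (-4 + 4) = -7 + 0 = -7)
l(11)*T + N(5) = -6*11*98 - 7 = -66*98 - 7 = -6468 - 7 = -6475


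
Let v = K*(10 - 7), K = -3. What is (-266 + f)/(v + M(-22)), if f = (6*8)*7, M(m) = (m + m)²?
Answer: 70/1927 ≈ 0.036326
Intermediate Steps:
M(m) = 4*m² (M(m) = (2*m)² = 4*m²)
v = -9 (v = -3*(10 - 7) = -3*3 = -9)
f = 336 (f = 48*7 = 336)
(-266 + f)/(v + M(-22)) = (-266 + 336)/(-9 + 4*(-22)²) = 70/(-9 + 4*484) = 70/(-9 + 1936) = 70/1927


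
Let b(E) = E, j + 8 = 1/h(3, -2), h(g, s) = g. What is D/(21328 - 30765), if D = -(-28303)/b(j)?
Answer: 84909/217051 ≈ 0.39119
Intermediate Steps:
j = -23/3 (j = -8 + 1/3 = -23/3 ≈ -7.6667)
D = -84909/23 (D = -(-28303)/(-23/3) = -(-28303)*(-3)/23 = -341*249/23 = -84909/23 ≈ -3691.7)
D/(21328 - 30765) = -84909/(23*(21328 - 30765)) = -84909/23/(-9437) = -84909/23*(-1/9437) = 84909/217051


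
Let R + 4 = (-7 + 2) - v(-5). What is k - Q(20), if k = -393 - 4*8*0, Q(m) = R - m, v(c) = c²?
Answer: -339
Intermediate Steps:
R = -34 (R = -4 + ((-7 + 2) - 1*(-5)²) = -4 + (-5 - 1*25) = -4 + (-5 - 25) = -4 - 30 = -34)
Q(m) = -34 - m
k = -393 (k = -393 - 32*0 = -393 + 0 = -393)
k - Q(20) = -393 - (-34 - 1*20) = -393 - (-34 - 20) = -393 - 1*(-54) = -393 + 54 = -339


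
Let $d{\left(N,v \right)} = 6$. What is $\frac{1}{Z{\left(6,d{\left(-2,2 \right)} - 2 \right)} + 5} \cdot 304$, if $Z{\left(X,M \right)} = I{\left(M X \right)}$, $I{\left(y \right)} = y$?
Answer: $\frac{304}{29} \approx 10.483$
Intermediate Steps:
$Z{\left(X,M \right)} = M X$
$\frac{1}{Z{\left(6,d{\left(-2,2 \right)} - 2 \right)} + 5} \cdot 304 = \frac{1}{\left(6 - 2\right) 6 + 5} \cdot 304 = \frac{1}{4 \cdot 6 + 5} \cdot 304 = \frac{1}{24 + 5} \cdot 304 = \frac{1}{29} \cdot 304 = \frac{304}{29}$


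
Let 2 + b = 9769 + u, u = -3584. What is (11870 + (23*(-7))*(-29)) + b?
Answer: 22722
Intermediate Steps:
b = 6183 (b = -2 + (9769 - 3584) = -2 + 6185 = 6183)
(11870 + (23*(-7))*(-29)) + b = (11870 + (23*(-7))*(-29)) + 6183 = (11870 - 161*(-29)) + 6183 = (11870 + 4669) + 6183 = 16539 + 6183 = 22722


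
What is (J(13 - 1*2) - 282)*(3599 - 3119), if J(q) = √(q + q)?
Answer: -135360 + 480*√22 ≈ -1.3311e+5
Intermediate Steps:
J(q) = √2*√q (J(q) = √(2*q) = √2*√q)
(J(13 - 1*2) - 282)*(3599 - 3119) = (√2*√(13 - 1*2) - 282)*(3599 - 3119) = (√2*√(13 - 2) - 282)*480 = (√2*√11 - 282)*480 = (√22 - 282)*480 = (-282 + √22)*480 = -135360 + 480*√22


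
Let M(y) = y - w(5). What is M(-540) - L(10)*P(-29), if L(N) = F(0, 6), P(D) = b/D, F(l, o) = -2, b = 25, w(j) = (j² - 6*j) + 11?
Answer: -15884/29 ≈ -547.72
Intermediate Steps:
w(j) = 11 + j² - 6*j
P(D) = 25/D
L(N) = -2
M(y) = -6 + y (M(y) = y - (11 + 5² - 6*5) = y - (11 + 25 - 30) = y - 1*6 = y - 6 = -6 + y)
M(-540) - L(10)*P(-29) = (-6 - 540) - (-2)*25/(-29) = -546 - (-2)*25*(-1/29) = -546 - (-2)*(-25)/29 = -546 - 1*50/29 = -546 - 50/29 = -15884/29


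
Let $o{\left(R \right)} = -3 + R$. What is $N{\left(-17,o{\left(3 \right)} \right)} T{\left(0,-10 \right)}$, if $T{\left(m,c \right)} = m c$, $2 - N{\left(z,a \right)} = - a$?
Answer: $0$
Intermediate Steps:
$N{\left(z,a \right)} = 2 + a$ ($N{\left(z,a \right)} = 2 - - a = 2 + a$)
$T{\left(m,c \right)} = c m$
$N{\left(-17,o{\left(3 \right)} \right)} T{\left(0,-10 \right)} = \left(2 + \left(-3 + 3\right)\right) \left(\left(-10\right) 0\right) = \left(2 + 0\right) 0 = 2 \cdot 0 = 0$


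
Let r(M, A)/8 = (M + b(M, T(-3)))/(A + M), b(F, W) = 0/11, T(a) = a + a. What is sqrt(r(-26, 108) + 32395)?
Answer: sqrt(54451731)/41 ≈ 179.98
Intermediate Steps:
T(a) = 2*a
b(F, W) = 0 (b(F, W) = 0*(1/11) = 0)
r(M, A) = 8*M/(A + M) (r(M, A) = 8*((M + 0)/(A + M)) = 8*(M/(A + M)) = 8*M/(A + M))
sqrt(r(-26, 108) + 32395) = sqrt(8*(-26)/(108 - 26) + 32395) = sqrt(8*(-26)/82 + 32395) = sqrt(8*(-26)*(1/82) + 32395) = sqrt(-104/41 + 32395) = sqrt(1328091/41) = sqrt(54451731)/41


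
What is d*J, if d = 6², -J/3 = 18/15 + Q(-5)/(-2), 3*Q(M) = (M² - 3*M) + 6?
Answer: 3492/5 ≈ 698.40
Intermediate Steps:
Q(M) = 2 - M + M²/3 (Q(M) = ((M² - 3*M) + 6)/3 = (6 + M² - 3*M)/3 = 2 - M + M²/3)
J = 97/5 (J = -3*(18/15 + (2 - 1*(-5) + (⅓)*(-5)²)/(-2)) = -3*(18*(1/15) + (2 + 5 + (⅓)*25)*(-½)) = -3*(6/5 + (2 + 5 + 25/3)*(-½)) = -3*(6/5 + (46/3)*(-½)) = -3*(6/5 - 23/3) = -3*(-97/15) = 97/5 ≈ 19.400)
d = 36
d*J = 36*(97/5) = 3492/5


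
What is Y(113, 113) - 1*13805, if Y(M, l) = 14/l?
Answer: -1559951/113 ≈ -13805.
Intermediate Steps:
Y(113, 113) - 1*13805 = 14/113 - 1*13805 = 14*(1/113) - 13805 = 14/113 - 13805 = -1559951/113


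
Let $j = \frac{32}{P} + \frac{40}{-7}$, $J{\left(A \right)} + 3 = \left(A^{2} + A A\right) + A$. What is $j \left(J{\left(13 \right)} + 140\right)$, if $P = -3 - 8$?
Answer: $- \frac{324032}{77} \approx -4208.2$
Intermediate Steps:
$P = -11$ ($P = -3 - 8 = -11$)
$J{\left(A \right)} = -3 + A + 2 A^{2}$ ($J{\left(A \right)} = -3 + \left(\left(A^{2} + A A\right) + A\right) = -3 + \left(\left(A^{2} + A^{2}\right) + A\right) = -3 + \left(2 A^{2} + A\right) = -3 + \left(A + 2 A^{2}\right) = -3 + A + 2 A^{2}$)
$j = - \frac{664}{77}$ ($j = \frac{32}{-11} + \frac{40}{-7} = 32 \left(- \frac{1}{11}\right) + 40 \left(- \frac{1}{7}\right) = - \frac{32}{11} - \frac{40}{7} = - \frac{664}{77} \approx -8.6234$)
$j \left(J{\left(13 \right)} + 140\right) = - \frac{664 \left(\left(-3 + 13 + 2 \cdot 13^{2}\right) + 140\right)}{77} = - \frac{664 \left(\left(-3 + 13 + 2 \cdot 169\right) + 140\right)}{77} = - \frac{664 \left(\left(-3 + 13 + 338\right) + 140\right)}{77} = - \frac{664 \left(348 + 140\right)}{77} = \left(- \frac{664}{77}\right) 488 = - \frac{324032}{77}$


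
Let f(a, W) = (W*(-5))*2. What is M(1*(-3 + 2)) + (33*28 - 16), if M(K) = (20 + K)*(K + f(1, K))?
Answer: 1079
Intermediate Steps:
f(a, W) = -10*W (f(a, W) = -5*W*2 = -10*W)
M(K) = -9*K*(20 + K) (M(K) = (20 + K)*(K - 10*K) = (20 + K)*(-9*K) = -9*K*(20 + K))
M(1*(-3 + 2)) + (33*28 - 16) = 9*(1*(-3 + 2))*(-20 - (-3 + 2)) + (33*28 - 16) = 9*(1*(-1))*(-20 - (-1)) + (924 - 16) = 9*(-1)*(-20 - 1*(-1)) + 908 = 9*(-1)*(-20 + 1) + 908 = 9*(-1)*(-19) + 908 = 171 + 908 = 1079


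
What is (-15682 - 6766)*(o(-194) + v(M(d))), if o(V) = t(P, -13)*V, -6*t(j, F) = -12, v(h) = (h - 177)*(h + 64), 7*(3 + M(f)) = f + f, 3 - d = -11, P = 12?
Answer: 265514944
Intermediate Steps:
d = 14 (d = 3 - 1*(-11) = 3 + 11 = 14)
M(f) = -3 + 2*f/7 (M(f) = -3 + (f + f)/7 = -3 + (2*f)/7 = -3 + 2*f/7)
v(h) = (-177 + h)*(64 + h)
t(j, F) = 2 (t(j, F) = -⅙*(-12) = 2)
o(V) = 2*V
(-15682 - 6766)*(o(-194) + v(M(d))) = (-15682 - 6766)*(2*(-194) + (-11328 + (-3 + (2/7)*14)² - 113*(-3 + (2/7)*14))) = -22448*(-388 + (-11328 + (-3 + 4)² - 113*(-3 + 4))) = -22448*(-388 + (-11328 + 1² - 113*1)) = -22448*(-388 + (-11328 + 1 - 113)) = -22448*(-388 - 11440) = -22448*(-11828) = 265514944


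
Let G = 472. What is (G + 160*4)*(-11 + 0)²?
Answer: 134552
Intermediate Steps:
(G + 160*4)*(-11 + 0)² = (472 + 160*4)*(-11 + 0)² = (472 + 640)*(-11)² = 1112*121 = 134552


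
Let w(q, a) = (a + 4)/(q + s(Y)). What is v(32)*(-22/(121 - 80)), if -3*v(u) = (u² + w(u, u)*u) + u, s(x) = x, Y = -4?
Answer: 56320/287 ≈ 196.24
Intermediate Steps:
w(q, a) = (4 + a)/(-4 + q) (w(q, a) = (a + 4)/(q - 4) = (4 + a)/(-4 + q))
v(u) = -u/3 - u²/3 - u*(4 + u)/(3*(-4 + u)) (v(u) = -((u² + ((4 + u)/(-4 + u))*u) + u)/3 = -((u² + u*(4 + u)/(-4 + u)) + u)/3 = -(u + u² + u*(4 + u)/(-4 + u))/3 = -u/3 - u²/3 - u*(4 + u)/(3*(-4 + u)))
v(32)*(-22/(121 - 80)) = ((⅓)*32²*(2 - 1*32)/(-4 + 32))*(-22/(121 - 80)) = ((⅓)*1024*(2 - 32)/28)*(-22/41) = ((⅓)*1024*(1/28)*(-30))*(-22*1/41) = -2560/7*(-22/41) = 56320/287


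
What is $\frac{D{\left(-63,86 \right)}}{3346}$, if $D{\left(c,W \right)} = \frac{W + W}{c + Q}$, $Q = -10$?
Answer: $- \frac{86}{122129} \approx -0.00070417$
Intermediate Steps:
$D{\left(c,W \right)} = \frac{2 W}{-10 + c}$ ($D{\left(c,W \right)} = \frac{W + W}{c - 10} = \frac{2 W}{-10 + c}$)
$\frac{D{\left(-63,86 \right)}}{3346} = \frac{2 \cdot 86 \frac{1}{-10 - 63}}{3346} = 2 \cdot 86 \frac{1}{-73} \cdot \frac{1}{3346} = 2 \cdot 86 \left(- \frac{1}{73}\right) \frac{1}{3346} = \left(- \frac{172}{73}\right) \frac{1}{3346} = - \frac{86}{122129}$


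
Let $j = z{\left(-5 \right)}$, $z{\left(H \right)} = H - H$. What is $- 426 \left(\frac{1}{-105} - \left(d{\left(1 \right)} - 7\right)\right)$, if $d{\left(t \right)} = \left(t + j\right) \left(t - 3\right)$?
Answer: $- \frac{134048}{35} \approx -3829.9$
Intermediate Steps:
$z{\left(H \right)} = 0$
$j = 0$
$d{\left(t \right)} = t \left(-3 + t\right)$ ($d{\left(t \right)} = \left(t + 0\right) \left(t - 3\right) = t \left(-3 + t\right)$)
$- 426 \left(\frac{1}{-105} - \left(d{\left(1 \right)} - 7\right)\right) = - 426 \left(\frac{1}{-105} - \left(1 \left(-3 + 1\right) - 7\right)\right) = - 426 \left(- \frac{1}{105} - \left(1 \left(-2\right) - 7\right)\right) = - 426 \left(- \frac{1}{105} - \left(-2 - 7\right)\right) = - 426 \left(- \frac{1}{105} - -9\right) = - 426 \left(- \frac{1}{105} + 9\right) = \left(-426\right) \frac{944}{105} = - \frac{134048}{35}$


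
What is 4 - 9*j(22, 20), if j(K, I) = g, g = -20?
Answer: 184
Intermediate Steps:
j(K, I) = -20
4 - 9*j(22, 20) = 4 - 9*(-20) = 4 + 180 = 184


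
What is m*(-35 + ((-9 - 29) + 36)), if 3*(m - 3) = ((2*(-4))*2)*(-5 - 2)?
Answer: -4477/3 ≈ -1492.3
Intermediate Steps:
m = 121/3 (m = 3 + (((2*(-4))*2)*(-5 - 2))/3 = 3 + (-8*2*(-7))/3 = 3 + (-16*(-7))/3 = 3 + (1/3)*112 = 3 + 112/3 = 121/3 ≈ 40.333)
m*(-35 + ((-9 - 29) + 36)) = 121*(-35 + ((-9 - 29) + 36))/3 = 121*(-35 + (-38 + 36))/3 = 121*(-35 - 2)/3 = (121/3)*(-37) = -4477/3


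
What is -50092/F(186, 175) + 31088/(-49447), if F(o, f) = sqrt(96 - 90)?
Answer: -31088/49447 - 25046*sqrt(6)/3 ≈ -20451.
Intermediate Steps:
F(o, f) = sqrt(6)
-50092/F(186, 175) + 31088/(-49447) = -50092*sqrt(6)/6 + 31088/(-49447) = -25046*sqrt(6)/3 + 31088*(-1/49447) = -25046*sqrt(6)/3 - 31088/49447 = -31088/49447 - 25046*sqrt(6)/3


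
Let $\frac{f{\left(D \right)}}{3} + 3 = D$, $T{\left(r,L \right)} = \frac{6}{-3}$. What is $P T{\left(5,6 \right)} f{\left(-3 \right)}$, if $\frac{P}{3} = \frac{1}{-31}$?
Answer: $- \frac{108}{31} \approx -3.4839$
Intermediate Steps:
$T{\left(r,L \right)} = -2$ ($T{\left(r,L \right)} = 6 \left(- \frac{1}{3}\right) = -2$)
$f{\left(D \right)} = -9 + 3 D$
$P = - \frac{3}{31}$ ($P = \frac{3}{-31} = 3 \left(- \frac{1}{31}\right) = - \frac{3}{31} \approx -0.096774$)
$P T{\left(5,6 \right)} f{\left(-3 \right)} = \left(- \frac{3}{31}\right) \left(-2\right) \left(-9 + 3 \left(-3\right)\right) = \frac{6 \left(-9 - 9\right)}{31} = \frac{6}{31} \left(-18\right) = - \frac{108}{31}$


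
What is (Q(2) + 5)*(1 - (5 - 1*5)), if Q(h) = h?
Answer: 7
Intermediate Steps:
(Q(2) + 5)*(1 - (5 - 1*5)) = (2 + 5)*(1 - (5 - 1*5)) = 7*(1 - (5 - 5)) = 7*(1 - 1*0) = 7*(1 + 0) = 7*1 = 7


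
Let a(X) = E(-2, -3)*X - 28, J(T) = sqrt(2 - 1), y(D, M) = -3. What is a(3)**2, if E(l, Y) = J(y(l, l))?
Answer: 625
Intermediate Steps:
J(T) = 1 (J(T) = sqrt(1) = 1)
E(l, Y) = 1
a(X) = -28 + X (a(X) = 1*X - 28 = X - 28 = -28 + X)
a(3)**2 = (-28 + 3)**2 = (-25)**2 = 625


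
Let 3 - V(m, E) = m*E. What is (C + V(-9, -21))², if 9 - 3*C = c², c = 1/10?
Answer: 3014119801/90000 ≈ 33490.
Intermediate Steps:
c = ⅒ ≈ 0.10000
V(m, E) = 3 - E*m (V(m, E) = 3 - m*E = 3 - E*m)
C = 899/300 (C = 3 - (⅒)²/3 = 3 - ⅓*1/100 = 3 - 1/300 = 899/300 ≈ 2.9967)
(C + V(-9, -21))² = (899/300 + (3 - 1*(-21)*(-9)))² = (899/300 + (3 - 189))² = (899/300 - 186)² = (-54901/300)² = 3014119801/90000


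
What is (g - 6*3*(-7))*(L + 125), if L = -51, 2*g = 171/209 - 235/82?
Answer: 8341909/902 ≈ 9248.2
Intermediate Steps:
g = -1847/1804 (g = (171/209 - 235/82)/2 = (171*(1/209) - 235*1/82)/2 = (9/11 - 235/82)/2 = (½)*(-1847/902) = -1847/1804 ≈ -1.0238)
(g - 6*3*(-7))*(L + 125) = (-1847/1804 - 6*3*(-7))*(-51 + 125) = (-1847/1804 - 18*(-7))*74 = (-1847/1804 + 126)*74 = (225457/1804)*74 = 8341909/902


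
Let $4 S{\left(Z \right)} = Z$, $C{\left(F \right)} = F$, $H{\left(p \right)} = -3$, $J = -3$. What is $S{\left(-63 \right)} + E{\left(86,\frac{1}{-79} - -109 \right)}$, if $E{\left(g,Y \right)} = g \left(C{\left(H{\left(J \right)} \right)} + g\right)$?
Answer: $\frac{28489}{4} \approx 7122.3$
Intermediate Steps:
$S{\left(Z \right)} = \frac{Z}{4}$
$E{\left(g,Y \right)} = g \left(-3 + g\right)$
$S{\left(-63 \right)} + E{\left(86,\frac{1}{-79} - -109 \right)} = \frac{1}{4} \left(-63\right) + 86 \left(-3 + 86\right) = - \frac{63}{4} + 86 \cdot 83 = - \frac{63}{4} + 7138 = \frac{28489}{4}$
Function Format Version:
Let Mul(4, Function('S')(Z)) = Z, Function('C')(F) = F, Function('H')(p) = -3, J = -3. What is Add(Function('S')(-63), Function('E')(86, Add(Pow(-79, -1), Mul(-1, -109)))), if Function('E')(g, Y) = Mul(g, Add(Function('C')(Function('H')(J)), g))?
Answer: Rational(28489, 4) ≈ 7122.3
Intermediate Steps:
Function('S')(Z) = Mul(Rational(1, 4), Z)
Function('E')(g, Y) = Mul(g, Add(-3, g))
Add(Function('S')(-63), Function('E')(86, Add(Pow(-79, -1), Mul(-1, -109)))) = Add(Mul(Rational(1, 4), -63), Mul(86, Add(-3, 86))) = Add(Rational(-63, 4), Mul(86, 83)) = Add(Rational(-63, 4), 7138) = Rational(28489, 4)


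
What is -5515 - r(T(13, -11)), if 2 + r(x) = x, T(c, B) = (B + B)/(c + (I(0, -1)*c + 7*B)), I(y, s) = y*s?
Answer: -176427/32 ≈ -5513.3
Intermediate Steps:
I(y, s) = s*y
T(c, B) = 2*B/(c + 7*B) (T(c, B) = (B + B)/(c + ((-1*0)*c + 7*B)) = (2*B)/(c + (0*c + 7*B)) = (2*B)/(c + (0 + 7*B)) = (2*B)/(c + 7*B) = 2*B/(c + 7*B))
r(x) = -2 + x
-5515 - r(T(13, -11)) = -5515 - (-2 + 2*(-11)/(13 + 7*(-11))) = -5515 - (-2 + 2*(-11)/(13 - 77)) = -5515 - (-2 + 2*(-11)/(-64)) = -5515 - (-2 + 2*(-11)*(-1/64)) = -5515 - (-2 + 11/32) = -5515 - 1*(-53/32) = -5515 + 53/32 = -176427/32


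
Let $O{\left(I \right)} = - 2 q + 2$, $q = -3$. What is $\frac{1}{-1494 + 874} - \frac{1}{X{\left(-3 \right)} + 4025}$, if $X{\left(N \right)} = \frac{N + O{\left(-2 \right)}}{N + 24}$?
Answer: $- \frac{1951}{1048172} \approx -0.0018613$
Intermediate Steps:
$O{\left(I \right)} = 8$ ($O{\left(I \right)} = \left(-2\right) \left(-3\right) + 2 = 6 + 2 = 8$)
$X{\left(N \right)} = \frac{8 + N}{24 + N}$ ($X{\left(N \right)} = \frac{N + 8}{N + 24} = \frac{8 + N}{24 + N}$)
$\frac{1}{-1494 + 874} - \frac{1}{X{\left(-3 \right)} + 4025} = \frac{1}{-1494 + 874} - \frac{1}{\frac{8 - 3}{24 - 3} + 4025} = \frac{1}{-620} - \frac{1}{\frac{1}{21} \cdot 5 + 4025} = - \frac{1}{620} - \frac{1}{\frac{1}{21} \cdot 5 + 4025} = - \frac{1}{620} - \frac{1}{\frac{5}{21} + 4025} = - \frac{1}{620} - \frac{1}{\frac{84530}{21}} = - \frac{1}{620} - \frac{21}{84530} = - \frac{1951}{1048172}$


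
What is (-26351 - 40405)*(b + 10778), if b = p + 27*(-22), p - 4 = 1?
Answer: -680176884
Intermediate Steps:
p = 5 (p = 4 + 1 = 5)
b = -589 (b = 5 + 27*(-22) = 5 - 594 = -589)
(-26351 - 40405)*(b + 10778) = (-26351 - 40405)*(-589 + 10778) = -66756*10189 = -680176884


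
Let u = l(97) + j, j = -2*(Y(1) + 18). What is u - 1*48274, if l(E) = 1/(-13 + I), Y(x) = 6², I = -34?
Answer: -2273955/47 ≈ -48382.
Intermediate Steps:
Y(x) = 36
l(E) = -1/47 (l(E) = 1/(-13 - 34) = 1/(-47) = -1/47)
j = -108 (j = -2*(36 + 18) = -2*54 = -108)
u = -5077/47 (u = -1/47 - 108 = -5077/47 ≈ -108.02)
u - 1*48274 = -5077/47 - 1*48274 = -5077/47 - 48274 = -2273955/47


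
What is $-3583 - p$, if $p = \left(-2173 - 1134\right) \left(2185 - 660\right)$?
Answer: $5039592$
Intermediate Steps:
$p = -5043175$ ($p = \left(-3307\right) 1525 = -5043175$)
$-3583 - p = -3583 - -5043175 = -3583 + 5043175 = 5039592$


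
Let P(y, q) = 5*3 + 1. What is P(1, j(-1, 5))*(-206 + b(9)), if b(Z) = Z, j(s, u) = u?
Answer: -3152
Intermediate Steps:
P(y, q) = 16 (P(y, q) = 15 + 1 = 16)
P(1, j(-1, 5))*(-206 + b(9)) = 16*(-206 + 9) = 16*(-197) = -3152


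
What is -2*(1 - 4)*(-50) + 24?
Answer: -276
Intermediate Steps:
-2*(1 - 4)*(-50) + 24 = -2*(-3)*(-50) + 24 = 6*(-50) + 24 = -300 + 24 = -276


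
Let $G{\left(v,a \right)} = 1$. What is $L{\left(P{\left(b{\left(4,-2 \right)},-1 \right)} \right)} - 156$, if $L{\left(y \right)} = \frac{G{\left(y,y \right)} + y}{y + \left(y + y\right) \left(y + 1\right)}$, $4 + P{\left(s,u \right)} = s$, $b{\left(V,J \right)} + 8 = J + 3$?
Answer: $- \frac{32614}{209} \approx -156.05$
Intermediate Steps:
$b{\left(V,J \right)} = -5 + J$ ($b{\left(V,J \right)} = -8 + \left(J + 3\right) = -8 + \left(3 + J\right) = -5 + J$)
$P{\left(s,u \right)} = -4 + s$
$L{\left(y \right)} = \frac{1 + y}{y + 2 y \left(1 + y\right)}$ ($L{\left(y \right)} = \frac{1 + y}{y + \left(y + y\right) \left(y + 1\right)} = \frac{1 + y}{y + 2 y \left(1 + y\right)}$)
$L{\left(P{\left(b{\left(4,-2 \right)},-1 \right)} \right)} - 156 = \frac{1 - 11}{\left(-4 - 7\right) \left(3 + 2 \left(-4 - 7\right)\right)} - 156 = \frac{1 - 11}{\left(-11\right) \left(3 + 2 \left(-11\right)\right)} - 156 = \left(- \frac{1}{11}\right) \frac{1}{3 - 22} \left(-10\right) - 156 = \left(- \frac{1}{11}\right) \frac{1}{-19} \left(-10\right) - 156 = \left(- \frac{1}{11}\right) \left(- \frac{1}{19}\right) \left(-10\right) - 156 = - \frac{10}{209} - 156 = - \frac{32614}{209}$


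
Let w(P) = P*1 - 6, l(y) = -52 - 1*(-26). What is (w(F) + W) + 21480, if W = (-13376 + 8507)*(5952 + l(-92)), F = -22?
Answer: -28832242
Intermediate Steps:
l(y) = -26 (l(y) = -52 + 26 = -26)
w(P) = -6 + P (w(P) = P - 6 = -6 + P)
W = -28853694 (W = (-13376 + 8507)*(5952 - 26) = -4869*5926 = -28853694)
(w(F) + W) + 21480 = ((-6 - 22) - 28853694) + 21480 = (-28 - 28853694) + 21480 = -28853722 + 21480 = -28832242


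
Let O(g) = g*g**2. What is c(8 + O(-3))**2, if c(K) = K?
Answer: 361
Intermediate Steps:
O(g) = g**3
c(8 + O(-3))**2 = (8 + (-3)**3)**2 = (8 - 27)**2 = (-19)**2 = 361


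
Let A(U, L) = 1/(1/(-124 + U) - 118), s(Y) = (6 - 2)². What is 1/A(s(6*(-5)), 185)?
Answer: -12745/108 ≈ -118.01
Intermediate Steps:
s(Y) = 16 (s(Y) = 4² = 16)
A(U, L) = 1/(-118 + 1/(-124 + U))
1/A(s(6*(-5)), 185) = 1/((124 - 1*16)/(-14633 + 118*16)) = 1/((124 - 16)/(-14633 + 1888)) = 1/(108/(-12745)) = 1/(-1/12745*108) = 1/(-108/12745) = -12745/108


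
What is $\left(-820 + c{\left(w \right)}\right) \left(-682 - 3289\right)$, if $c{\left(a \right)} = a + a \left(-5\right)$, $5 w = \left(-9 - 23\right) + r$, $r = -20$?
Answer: $\frac{15455132}{5} \approx 3.091 \cdot 10^{6}$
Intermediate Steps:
$w = - \frac{52}{5}$ ($w = \frac{\left(-9 - 23\right) - 20}{5} = \frac{-32 - 20}{5} = \frac{1}{5} \left(-52\right) = - \frac{52}{5} \approx -10.4$)
$c{\left(a \right)} = - 4 a$ ($c{\left(a \right)} = a - 5 a = - 4 a$)
$\left(-820 + c{\left(w \right)}\right) \left(-682 - 3289\right) = \left(-820 - - \frac{208}{5}\right) \left(-682 - 3289\right) = \left(-820 + \frac{208}{5}\right) \left(-3971\right) = \left(- \frac{3892}{5}\right) \left(-3971\right) = \frac{15455132}{5}$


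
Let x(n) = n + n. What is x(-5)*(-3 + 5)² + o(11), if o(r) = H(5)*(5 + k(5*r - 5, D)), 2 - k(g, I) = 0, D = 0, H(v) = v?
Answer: -5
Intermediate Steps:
k(g, I) = 2 (k(g, I) = 2 - 1*0 = 2 + 0 = 2)
x(n) = 2*n
o(r) = 35 (o(r) = 5*(5 + 2) = 5*7 = 35)
x(-5)*(-3 + 5)² + o(11) = (2*(-5))*(-3 + 5)² + 35 = -10*2² + 35 = -10*4 + 35 = -40 + 35 = -5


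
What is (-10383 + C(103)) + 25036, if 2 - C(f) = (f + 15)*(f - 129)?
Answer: 17723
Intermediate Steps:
C(f) = 2 - (-129 + f)*(15 + f) (C(f) = 2 - (f + 15)*(f - 129) = 2 - (15 + f)*(-129 + f) = 2 - (-129 + f)*(15 + f))
(-10383 + C(103)) + 25036 = (-10383 + (1937 - 1*103² + 114*103)) + 25036 = (-10383 + (1937 - 1*10609 + 11742)) + 25036 = (-10383 + (1937 - 10609 + 11742)) + 25036 = (-10383 + 3070) + 25036 = -7313 + 25036 = 17723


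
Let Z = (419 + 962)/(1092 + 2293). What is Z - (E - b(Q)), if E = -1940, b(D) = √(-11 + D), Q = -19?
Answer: 6568281/3385 + I*√30 ≈ 1940.4 + 5.4772*I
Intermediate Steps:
Z = 1381/3385 ≈ 0.40798
Z - (E - b(Q)) = 1381/3385 - (-1940 - √(-11 - 19)) = 1381/3385 - (-1940 - √(-30)) = 1381/3385 - (-1940 - I*√30) = 1381/3385 + (1940 + I*√30) = 6568281/3385 + I*√30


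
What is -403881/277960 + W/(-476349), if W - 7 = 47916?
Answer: -205708987549/132405968040 ≈ -1.5536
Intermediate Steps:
W = 47923 (W = 7 + 47916 = 47923)
-403881/277960 + W/(-476349) = -403881/277960 + 47923/(-476349) = -403881*1/277960 + 47923*(-1/476349) = -403881/277960 - 47923/476349 = -205708987549/132405968040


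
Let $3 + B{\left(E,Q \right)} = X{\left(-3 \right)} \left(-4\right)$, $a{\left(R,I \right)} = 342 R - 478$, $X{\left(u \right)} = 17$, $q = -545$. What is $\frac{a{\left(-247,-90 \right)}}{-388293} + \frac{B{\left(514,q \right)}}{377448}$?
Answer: $\frac{10679131231}{48853472088} \approx 0.2186$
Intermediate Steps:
$a{\left(R,I \right)} = -478 + 342 R$
$B{\left(E,Q \right)} = -71$ ($B{\left(E,Q \right)} = -3 + 17 \left(-4\right) = -3 - 68 = -71$)
$\frac{a{\left(-247,-90 \right)}}{-388293} + \frac{B{\left(514,q \right)}}{377448} = \frac{-478 + 342 \left(-247\right)}{-388293} - \frac{71}{377448} = \left(-478 - 84474\right) \left(- \frac{1}{388293}\right) - \frac{71}{377448} = \left(-84952\right) \left(- \frac{1}{388293}\right) - \frac{71}{377448} = \frac{84952}{388293} - \frac{71}{377448} = \frac{10679131231}{48853472088}$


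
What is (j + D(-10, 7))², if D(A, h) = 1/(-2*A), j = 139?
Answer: 7733961/400 ≈ 19335.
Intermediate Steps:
D(A, h) = -1/(2*A) (D(A, h) = 1*(-1/(2*A)) = -1/(2*A))
(j + D(-10, 7))² = (139 - ½/(-10))² = (139 - ½*(-⅒))² = (139 + 1/20)² = (2781/20)² = 7733961/400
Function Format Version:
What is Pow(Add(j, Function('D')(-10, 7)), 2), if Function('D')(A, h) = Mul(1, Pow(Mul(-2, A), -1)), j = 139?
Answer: Rational(7733961, 400) ≈ 19335.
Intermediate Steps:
Function('D')(A, h) = Mul(Rational(-1, 2), Pow(A, -1)) (Function('D')(A, h) = Mul(1, Mul(Rational(-1, 2), Pow(A, -1))) = Mul(Rational(-1, 2), Pow(A, -1)))
Pow(Add(j, Function('D')(-10, 7)), 2) = Pow(Add(139, Mul(Rational(-1, 2), Pow(-10, -1))), 2) = Pow(Add(139, Mul(Rational(-1, 2), Rational(-1, 10))), 2) = Pow(Add(139, Rational(1, 20)), 2) = Pow(Rational(2781, 20), 2) = Rational(7733961, 400)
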